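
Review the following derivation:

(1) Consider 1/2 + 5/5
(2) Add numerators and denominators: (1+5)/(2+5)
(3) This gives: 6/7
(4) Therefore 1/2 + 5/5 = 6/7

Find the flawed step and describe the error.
Step 2: Add numerators and denominators: (1+5)/(2+5)

Step 2 incorrectly adds fractions by separately adding numerators and denominators. This is wrong. The correct method requires a common denominator: 1/2 + 5/5 = (1×5 + 5×2)/(2×5) = 15/10 = 3/2. The method used gives 6/7, which is different.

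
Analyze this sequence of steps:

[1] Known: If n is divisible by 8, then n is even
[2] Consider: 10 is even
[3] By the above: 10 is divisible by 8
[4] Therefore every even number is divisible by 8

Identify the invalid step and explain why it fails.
Step 3: By the above: 10 is divisible by 8

Step 3 commits the fallacy of affirming the consequent. The known fact 'divisible by 8 → even' does NOT imply 'even → divisible by 8'. That would be the converse, which is false. For example, 10 is even but 10 ÷ 8 = 1.25, which is not an integer.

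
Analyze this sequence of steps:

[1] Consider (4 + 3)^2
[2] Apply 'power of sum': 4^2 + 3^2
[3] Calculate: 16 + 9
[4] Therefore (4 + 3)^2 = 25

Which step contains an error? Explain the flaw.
Step 2: Apply 'power of sum': 4^2 + 3^2

Step 2 incorrectly applies a non-existent rule '(a+b)^n = a^n + b^n'. This is false in general. The correct expansion uses the binomial theorem. The actual value is (4 + 3)^2 = 7^2 = 49, not 25.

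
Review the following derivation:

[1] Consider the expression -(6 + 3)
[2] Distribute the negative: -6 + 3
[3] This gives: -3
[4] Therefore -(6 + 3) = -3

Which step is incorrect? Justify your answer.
Step 2: Distribute the negative: -6 + 3

Step 2 incorrectly distributes the negative sign. The correct distribution is -(6 + 3) = -6 - 3 = -9. The negative must be applied to both terms, not just the first. The error treats -(6 + 3) as -6 + 3, which equals -3 instead of -9.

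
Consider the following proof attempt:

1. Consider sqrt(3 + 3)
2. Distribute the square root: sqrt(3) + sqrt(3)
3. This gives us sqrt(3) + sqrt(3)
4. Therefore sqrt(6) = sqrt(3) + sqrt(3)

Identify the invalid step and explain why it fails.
Step 2: Distribute the square root: sqrt(3) + sqrt(3)

Step 2 incorrectly 'distributes' the square root over addition. The square root function does not distribute: sqrt(a + b) ≠ sqrt(a) + sqrt(b). In fact, sqrt(3 + 3) = sqrt(6) ≈ 2.4495, while sqrt(3) + sqrt(3) ≈ 3.4641.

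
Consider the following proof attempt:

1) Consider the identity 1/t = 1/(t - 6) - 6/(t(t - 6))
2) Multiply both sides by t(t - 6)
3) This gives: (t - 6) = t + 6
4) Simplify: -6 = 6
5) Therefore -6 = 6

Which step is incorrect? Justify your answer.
Step 3: This gives: (t - 6) = t + 6

Step 3 makes a sign error when clearing denominators. Multiplying -6/(t(t - 6)) by t(t - 6) gives -6, not +6. The correct result is (t - 6) = t - 6, which is trivially true, not (t - 6) = t + 6. (Step 1 is a valid identity: 1/(t - 6) - 6/(t(t - 6)) = (t - 6)/(t(t - 6)) = 1/t.)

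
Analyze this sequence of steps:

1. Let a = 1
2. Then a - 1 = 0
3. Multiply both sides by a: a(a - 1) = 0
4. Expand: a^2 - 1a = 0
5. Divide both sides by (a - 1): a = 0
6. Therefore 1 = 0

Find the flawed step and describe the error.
Step 5: Divide both sides by (a - 1): a = 0

Step 5 divides both sides by (a - 1). However, since a = 1, we have (a - 1) = 0. Division by zero is undefined, making this step invalid.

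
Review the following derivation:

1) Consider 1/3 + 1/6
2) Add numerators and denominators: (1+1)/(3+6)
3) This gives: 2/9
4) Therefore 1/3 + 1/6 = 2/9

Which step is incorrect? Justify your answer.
Step 2: Add numerators and denominators: (1+1)/(3+6)

Step 2 incorrectly adds fractions by separately adding numerators and denominators. This is wrong. The correct method requires a common denominator: 1/3 + 1/6 = (1×6 + 1×3)/(3×6) = 9/18 = 1/2. The method used gives 2/9, which is different.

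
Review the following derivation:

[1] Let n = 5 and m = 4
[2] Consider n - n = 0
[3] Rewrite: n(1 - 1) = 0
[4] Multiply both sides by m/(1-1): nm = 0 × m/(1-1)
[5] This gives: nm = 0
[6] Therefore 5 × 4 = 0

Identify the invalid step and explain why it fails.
Step 4: Multiply both sides by m/(1-1): nm = 0 × m/(1-1)

Step 4 multiplies both sides by m/(1-1). However, 1-1 = 0, so this is multiplication by m/0, which is undefined. We cannot multiply by an undefined expression.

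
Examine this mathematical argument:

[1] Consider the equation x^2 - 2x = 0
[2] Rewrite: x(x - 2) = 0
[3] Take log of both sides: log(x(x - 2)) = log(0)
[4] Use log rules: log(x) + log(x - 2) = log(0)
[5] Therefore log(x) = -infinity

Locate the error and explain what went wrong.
Step 3: Take log of both sides: log(x(x - 2)) = log(0)

Step 3 takes the logarithm of both sides, resulting in log(0) on the right side. The logarithm is only defined for positive numbers; log(0) is undefined (approaches negative infinity). This operation is invalid.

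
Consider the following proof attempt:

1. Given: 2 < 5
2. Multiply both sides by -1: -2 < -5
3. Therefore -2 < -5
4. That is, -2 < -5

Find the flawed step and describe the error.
Step 2: Multiply both sides by -1: -2 < -5

Step 2 multiplies both sides by -1 but fails to reverse the inequality sign. When multiplying (or dividing) an inequality by a negative number, the direction must be reversed. Since 2 < 5, we should get -2 > -5, i.e., -2 > -5.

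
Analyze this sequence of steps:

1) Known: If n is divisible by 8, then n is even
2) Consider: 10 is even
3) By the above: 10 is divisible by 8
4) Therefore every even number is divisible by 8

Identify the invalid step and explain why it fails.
Step 3: By the above: 10 is divisible by 8

Step 3 commits the fallacy of affirming the consequent. The known fact 'divisible by 8 → even' does NOT imply 'even → divisible by 8'. That would be the converse, which is false. For example, 10 is even but 10 ÷ 8 = 1.25, which is not an integer.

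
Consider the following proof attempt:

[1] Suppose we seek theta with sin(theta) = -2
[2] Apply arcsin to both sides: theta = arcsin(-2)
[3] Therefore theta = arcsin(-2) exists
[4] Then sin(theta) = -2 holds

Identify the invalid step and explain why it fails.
Step 2: Apply arcsin to both sides: theta = arcsin(-2)

Step 2 applies arcsin to -2. However, arcsin(x) is only defined for x in [-1, 1] because sin(theta) can only produce values in that range. Since |-2| > 1, arcsin(-2) is undefined. There is no angle whose sine equals -2.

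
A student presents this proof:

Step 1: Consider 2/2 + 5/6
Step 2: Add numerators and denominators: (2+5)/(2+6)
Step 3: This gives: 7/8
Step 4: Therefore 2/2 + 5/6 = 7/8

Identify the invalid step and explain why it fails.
Step 2: Add numerators and denominators: (2+5)/(2+6)

Step 2 incorrectly adds fractions by separately adding numerators and denominators. This is wrong. The correct method requires a common denominator: 2/2 + 5/6 = (2×6 + 5×2)/(2×6) = 22/12 = 11/6. The method used gives 7/8, which is different.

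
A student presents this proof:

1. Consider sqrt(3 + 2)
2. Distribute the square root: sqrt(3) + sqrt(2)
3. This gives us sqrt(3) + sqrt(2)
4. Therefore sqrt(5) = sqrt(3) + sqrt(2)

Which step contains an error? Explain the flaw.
Step 2: Distribute the square root: sqrt(3) + sqrt(2)

Step 2 incorrectly 'distributes' the square root over addition. The square root function does not distribute: sqrt(a + b) ≠ sqrt(a) + sqrt(b). In fact, sqrt(3 + 2) = sqrt(5) ≈ 2.2361, while sqrt(3) + sqrt(2) ≈ 3.1463.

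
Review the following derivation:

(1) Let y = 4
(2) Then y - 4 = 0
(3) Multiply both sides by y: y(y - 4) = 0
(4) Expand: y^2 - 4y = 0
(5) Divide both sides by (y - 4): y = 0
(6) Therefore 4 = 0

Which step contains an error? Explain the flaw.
Step 5: Divide both sides by (y - 4): y = 0

Step 5 divides both sides by (y - 4). However, since y = 4, we have (y - 4) = 0. Division by zero is undefined, making this step invalid.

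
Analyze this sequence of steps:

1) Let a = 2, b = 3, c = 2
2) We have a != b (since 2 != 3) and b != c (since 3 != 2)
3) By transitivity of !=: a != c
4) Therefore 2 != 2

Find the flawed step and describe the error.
Step 3: By transitivity of !=: a != c

Step 3 incorrectly applies transitivity to the '!=' relation. Transitivity states: if a R b and b R c, then a R c. However, '!=' is not transitive. Counterexample: 2 != 3 and 3 != 2, but 2 = 2 (both equal 2). Transitivity holds for relations like <, <=, =, but not for !=.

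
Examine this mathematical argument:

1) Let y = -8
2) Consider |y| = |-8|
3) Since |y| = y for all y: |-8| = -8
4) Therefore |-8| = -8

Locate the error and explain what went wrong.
Step 3: Since |y| = y for all y: |-8| = -8

Step 3 incorrectly states that |y| = y for all y. The correct definition is |y| = y when y >= 0, and |y| = -y when y < 0. Since -8 < 0, we have |-8| = -(-8) = 8, not -8.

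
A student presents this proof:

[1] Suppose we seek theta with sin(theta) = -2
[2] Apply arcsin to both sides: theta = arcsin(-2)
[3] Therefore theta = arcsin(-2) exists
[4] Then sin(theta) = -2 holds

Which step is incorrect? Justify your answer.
Step 2: Apply arcsin to both sides: theta = arcsin(-2)

Step 2 applies arcsin to -2. However, arcsin(x) is only defined for x in [-1, 1] because sin(theta) can only produce values in that range. Since |-2| > 1, arcsin(-2) is undefined. There is no angle whose sine equals -2.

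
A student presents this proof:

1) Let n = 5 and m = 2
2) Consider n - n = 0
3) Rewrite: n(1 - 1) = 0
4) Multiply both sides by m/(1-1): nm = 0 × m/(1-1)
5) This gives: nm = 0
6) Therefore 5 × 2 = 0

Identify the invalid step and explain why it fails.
Step 4: Multiply both sides by m/(1-1): nm = 0 × m/(1-1)

Step 4 multiplies both sides by m/(1-1). However, 1-1 = 0, so this is multiplication by m/0, which is undefined. We cannot multiply by an undefined expression.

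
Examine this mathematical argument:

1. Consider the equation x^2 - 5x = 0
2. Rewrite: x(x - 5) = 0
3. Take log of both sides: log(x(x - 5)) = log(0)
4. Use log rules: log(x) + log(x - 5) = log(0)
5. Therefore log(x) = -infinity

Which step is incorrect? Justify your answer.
Step 3: Take log of both sides: log(x(x - 5)) = log(0)

Step 3 takes the logarithm of both sides, resulting in log(0) on the right side. The logarithm is only defined for positive numbers; log(0) is undefined (approaches negative infinity). This operation is invalid.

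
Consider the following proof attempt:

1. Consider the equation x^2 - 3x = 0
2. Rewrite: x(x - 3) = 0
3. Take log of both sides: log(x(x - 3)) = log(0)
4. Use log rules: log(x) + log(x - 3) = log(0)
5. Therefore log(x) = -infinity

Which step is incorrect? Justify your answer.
Step 3: Take log of both sides: log(x(x - 3)) = log(0)

Step 3 takes the logarithm of both sides, resulting in log(0) on the right side. The logarithm is only defined for positive numbers; log(0) is undefined (approaches negative infinity). This operation is invalid.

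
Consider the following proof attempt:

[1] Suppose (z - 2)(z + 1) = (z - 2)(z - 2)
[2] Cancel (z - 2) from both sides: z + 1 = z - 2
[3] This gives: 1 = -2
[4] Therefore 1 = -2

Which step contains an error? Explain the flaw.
Step 2: Cancel (z - 2) from both sides: z + 1 = z - 2

Step 2 cancels (z - 2) from both sides. This is only valid if (z - 2) ≠ 0, i.e., z ≠ 2. When z = 2, both sides equal zero regardless of the other factors. The correct approach requires considering z = 2 as a separate case.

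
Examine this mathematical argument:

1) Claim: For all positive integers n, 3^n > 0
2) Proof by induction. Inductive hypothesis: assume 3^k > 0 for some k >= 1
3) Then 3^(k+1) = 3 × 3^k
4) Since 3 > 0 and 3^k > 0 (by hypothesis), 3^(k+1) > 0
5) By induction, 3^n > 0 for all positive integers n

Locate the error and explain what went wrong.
Step 5: By induction, 3^n > 0 for all positive integers n

Step 5 concludes the proof by induction, but no base case was ever established. A valid induction proof requires: (1) a base case proving 3^1 > 0, and (2) an inductive step showing IF 3^k > 0 THEN 3^(k+1) > 0. Steps 2-4 correctly establish the inductive step, but without the base case the conclusion in step 5 does not follow.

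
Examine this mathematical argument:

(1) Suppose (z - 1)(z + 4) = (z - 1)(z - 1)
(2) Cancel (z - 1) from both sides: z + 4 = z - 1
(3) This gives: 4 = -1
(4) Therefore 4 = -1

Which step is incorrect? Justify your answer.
Step 2: Cancel (z - 1) from both sides: z + 4 = z - 1

Step 2 cancels (z - 1) from both sides. This is only valid if (z - 1) ≠ 0, i.e., z ≠ 1. When z = 1, both sides equal zero regardless of the other factors. The correct approach requires considering z = 1 as a separate case.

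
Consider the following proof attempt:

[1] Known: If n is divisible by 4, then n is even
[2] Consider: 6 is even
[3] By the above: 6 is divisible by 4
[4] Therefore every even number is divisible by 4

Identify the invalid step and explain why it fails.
Step 3: By the above: 6 is divisible by 4

Step 3 commits the fallacy of affirming the consequent. The known fact 'divisible by 4 → even' does NOT imply 'even → divisible by 4'. That would be the converse, which is false. For example, 6 is even but 6 ÷ 4 = 1.50, which is not an integer.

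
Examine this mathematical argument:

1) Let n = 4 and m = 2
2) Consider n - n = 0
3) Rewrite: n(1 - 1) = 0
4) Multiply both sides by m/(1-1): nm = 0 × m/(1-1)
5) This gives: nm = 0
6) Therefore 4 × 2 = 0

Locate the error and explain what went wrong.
Step 4: Multiply both sides by m/(1-1): nm = 0 × m/(1-1)

Step 4 multiplies both sides by m/(1-1). However, 1-1 = 0, so this is multiplication by m/0, which is undefined. We cannot multiply by an undefined expression.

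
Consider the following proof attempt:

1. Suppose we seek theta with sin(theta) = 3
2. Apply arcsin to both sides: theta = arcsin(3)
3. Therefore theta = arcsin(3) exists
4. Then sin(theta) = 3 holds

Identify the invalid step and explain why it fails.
Step 2: Apply arcsin to both sides: theta = arcsin(3)

Step 2 applies arcsin to 3. However, arcsin(x) is only defined for x in [-1, 1] because sin(theta) can only produce values in that range. Since |3| > 1, arcsin(3) is undefined. There is no angle whose sine equals 3.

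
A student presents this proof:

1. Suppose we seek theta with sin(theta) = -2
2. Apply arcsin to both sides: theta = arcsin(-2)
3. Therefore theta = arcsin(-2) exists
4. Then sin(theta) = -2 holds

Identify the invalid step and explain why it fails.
Step 2: Apply arcsin to both sides: theta = arcsin(-2)

Step 2 applies arcsin to -2. However, arcsin(x) is only defined for x in [-1, 1] because sin(theta) can only produce values in that range. Since |-2| > 1, arcsin(-2) is undefined. There is no angle whose sine equals -2.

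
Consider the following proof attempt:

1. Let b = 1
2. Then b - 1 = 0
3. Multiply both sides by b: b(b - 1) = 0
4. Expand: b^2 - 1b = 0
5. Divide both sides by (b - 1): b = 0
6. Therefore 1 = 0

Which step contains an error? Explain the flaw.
Step 5: Divide both sides by (b - 1): b = 0

Step 5 divides both sides by (b - 1). However, since b = 1, we have (b - 1) = 0. Division by zero is undefined, making this step invalid.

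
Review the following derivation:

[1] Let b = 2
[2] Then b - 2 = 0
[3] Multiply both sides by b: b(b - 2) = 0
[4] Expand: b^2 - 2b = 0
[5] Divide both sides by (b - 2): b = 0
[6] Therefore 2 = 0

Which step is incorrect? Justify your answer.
Step 5: Divide both sides by (b - 2): b = 0

Step 5 divides both sides by (b - 2). However, since b = 2, we have (b - 2) = 0. Division by zero is undefined, making this step invalid.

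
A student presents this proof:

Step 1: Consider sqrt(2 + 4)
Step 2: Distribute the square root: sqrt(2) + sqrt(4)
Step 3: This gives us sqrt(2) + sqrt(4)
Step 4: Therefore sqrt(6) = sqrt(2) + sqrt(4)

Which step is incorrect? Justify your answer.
Step 2: Distribute the square root: sqrt(2) + sqrt(4)

Step 2 incorrectly 'distributes' the square root over addition. The square root function does not distribute: sqrt(a + b) ≠ sqrt(a) + sqrt(b). In fact, sqrt(2 + 4) = sqrt(6) ≈ 2.4495, while sqrt(2) + sqrt(4) ≈ 3.4142.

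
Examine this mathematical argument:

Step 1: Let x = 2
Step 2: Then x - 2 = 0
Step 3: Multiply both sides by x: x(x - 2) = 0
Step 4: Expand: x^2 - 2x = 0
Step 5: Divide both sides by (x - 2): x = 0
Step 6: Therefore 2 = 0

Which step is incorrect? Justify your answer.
Step 5: Divide both sides by (x - 2): x = 0

Step 5 divides both sides by (x - 2). However, since x = 2, we have (x - 2) = 0. Division by zero is undefined, making this step invalid.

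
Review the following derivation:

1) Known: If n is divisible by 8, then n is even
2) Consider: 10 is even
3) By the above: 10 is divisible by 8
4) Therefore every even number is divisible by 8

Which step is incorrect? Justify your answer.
Step 3: By the above: 10 is divisible by 8

Step 3 commits the fallacy of affirming the consequent. The known fact 'divisible by 8 → even' does NOT imply 'even → divisible by 8'. That would be the converse, which is false. For example, 10 is even but 10 ÷ 8 = 1.25, which is not an integer.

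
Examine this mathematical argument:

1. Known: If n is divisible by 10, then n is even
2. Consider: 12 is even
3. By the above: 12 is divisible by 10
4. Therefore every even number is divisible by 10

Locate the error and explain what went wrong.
Step 3: By the above: 12 is divisible by 10

Step 3 commits the fallacy of affirming the consequent. The known fact 'divisible by 10 → even' does NOT imply 'even → divisible by 10'. That would be the converse, which is false. For example, 12 is even but 12 ÷ 10 = 1.20, which is not an integer.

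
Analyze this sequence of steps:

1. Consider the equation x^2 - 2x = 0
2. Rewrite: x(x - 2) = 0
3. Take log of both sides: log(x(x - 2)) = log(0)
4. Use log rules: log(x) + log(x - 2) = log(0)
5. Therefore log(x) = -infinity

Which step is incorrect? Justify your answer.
Step 3: Take log of both sides: log(x(x - 2)) = log(0)

Step 3 takes the logarithm of both sides, resulting in log(0) on the right side. The logarithm is only defined for positive numbers; log(0) is undefined (approaches negative infinity). This operation is invalid.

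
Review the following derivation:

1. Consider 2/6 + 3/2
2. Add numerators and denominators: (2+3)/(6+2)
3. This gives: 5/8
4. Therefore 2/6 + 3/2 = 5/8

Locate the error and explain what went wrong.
Step 2: Add numerators and denominators: (2+3)/(6+2)

Step 2 incorrectly adds fractions by separately adding numerators and denominators. This is wrong. The correct method requires a common denominator: 2/6 + 3/2 = (2×2 + 3×6)/(6×2) = 22/12 = 11/6. The method used gives 5/8, which is different.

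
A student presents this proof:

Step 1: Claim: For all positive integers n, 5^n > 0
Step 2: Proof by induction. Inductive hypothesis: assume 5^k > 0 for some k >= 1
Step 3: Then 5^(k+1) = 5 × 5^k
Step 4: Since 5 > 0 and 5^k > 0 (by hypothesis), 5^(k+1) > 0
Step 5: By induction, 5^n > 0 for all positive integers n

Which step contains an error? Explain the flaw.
Step 5: By induction, 5^n > 0 for all positive integers n

Step 5 concludes the proof by induction, but no base case was ever established. A valid induction proof requires: (1) a base case proving 5^1 > 0, and (2) an inductive step showing IF 5^k > 0 THEN 5^(k+1) > 0. Steps 2-4 correctly establish the inductive step, but without the base case the conclusion in step 5 does not follow.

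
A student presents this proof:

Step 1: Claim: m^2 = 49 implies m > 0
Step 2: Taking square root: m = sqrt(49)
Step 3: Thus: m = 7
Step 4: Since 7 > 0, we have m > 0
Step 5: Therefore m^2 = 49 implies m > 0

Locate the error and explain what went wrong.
Step 2: Taking square root: m = sqrt(49)

Step 2 takes the square root and assumes the positive root only. The equation m^2 = 49 actually has two solutions: m = 7 and m = -7. The proof silently assumes m > 0 without justification, then uses this assumption to conclude m > 0, which is circular. The counterexample m = -7 shows the claim is false.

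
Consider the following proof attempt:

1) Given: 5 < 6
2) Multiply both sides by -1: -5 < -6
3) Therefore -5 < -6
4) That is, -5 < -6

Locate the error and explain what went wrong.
Step 2: Multiply both sides by -1: -5 < -6

Step 2 multiplies both sides by -1 but fails to reverse the inequality sign. When multiplying (or dividing) an inequality by a negative number, the direction must be reversed. Since 5 < 6, we should get -5 > -6, i.e., -5 > -6.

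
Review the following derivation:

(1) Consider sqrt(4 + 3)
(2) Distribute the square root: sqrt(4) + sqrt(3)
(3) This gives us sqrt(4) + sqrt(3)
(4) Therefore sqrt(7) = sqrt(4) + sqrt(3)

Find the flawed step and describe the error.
Step 2: Distribute the square root: sqrt(4) + sqrt(3)

Step 2 incorrectly 'distributes' the square root over addition. The square root function does not distribute: sqrt(a + b) ≠ sqrt(a) + sqrt(b). In fact, sqrt(4 + 3) = sqrt(7) ≈ 2.6458, while sqrt(4) + sqrt(3) ≈ 3.7321.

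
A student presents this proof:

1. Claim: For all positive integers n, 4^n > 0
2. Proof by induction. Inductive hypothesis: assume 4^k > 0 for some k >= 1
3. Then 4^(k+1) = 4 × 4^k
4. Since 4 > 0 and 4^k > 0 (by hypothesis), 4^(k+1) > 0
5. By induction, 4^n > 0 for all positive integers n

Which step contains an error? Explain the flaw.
Step 5: By induction, 4^n > 0 for all positive integers n

Step 5 concludes the proof by induction, but no base case was ever established. A valid induction proof requires: (1) a base case proving 4^1 > 0, and (2) an inductive step showing IF 4^k > 0 THEN 4^(k+1) > 0. Steps 2-4 correctly establish the inductive step, but without the base case the conclusion in step 5 does not follow.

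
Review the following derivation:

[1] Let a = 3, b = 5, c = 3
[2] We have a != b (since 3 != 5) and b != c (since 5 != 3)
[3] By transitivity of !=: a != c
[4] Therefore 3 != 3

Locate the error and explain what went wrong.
Step 3: By transitivity of !=: a != c

Step 3 incorrectly applies transitivity to the '!=' relation. Transitivity states: if a R b and b R c, then a R c. However, '!=' is not transitive. Counterexample: 3 != 5 and 5 != 3, but 3 = 3 (both equal 3). Transitivity holds for relations like <, <=, =, but not for !=.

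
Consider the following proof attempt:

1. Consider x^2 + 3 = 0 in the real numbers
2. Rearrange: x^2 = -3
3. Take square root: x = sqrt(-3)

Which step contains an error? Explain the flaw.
Step 3: Take square root: x = sqrt(-3)

Step 3 takes the square root of -3, which is negative. In the real number system, the square root of a negative number is undefined. The equation x^2 + 3 = 0 has no real solutions. Square roots of negative numbers only exist in the complex numbers.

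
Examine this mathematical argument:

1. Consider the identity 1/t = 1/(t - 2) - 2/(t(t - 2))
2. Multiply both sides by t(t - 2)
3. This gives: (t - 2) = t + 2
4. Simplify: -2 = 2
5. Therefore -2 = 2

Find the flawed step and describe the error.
Step 3: This gives: (t - 2) = t + 2

Step 3 makes a sign error when clearing denominators. Multiplying -2/(t(t - 2)) by t(t - 2) gives -2, not +2. The correct result is (t - 2) = t - 2, which is trivially true, not (t - 2) = t + 2. (Step 1 is a valid identity: 1/(t - 2) - 2/(t(t - 2)) = (t - 2)/(t(t - 2)) = 1/t.)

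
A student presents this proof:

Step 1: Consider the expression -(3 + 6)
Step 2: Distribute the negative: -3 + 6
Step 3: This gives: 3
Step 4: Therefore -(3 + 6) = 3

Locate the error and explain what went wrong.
Step 2: Distribute the negative: -3 + 6

Step 2 incorrectly distributes the negative sign. The correct distribution is -(3 + 6) = -3 - 6 = -9. The negative must be applied to both terms, not just the first. The error treats -(3 + 6) as -3 + 6, which equals 3 instead of -9.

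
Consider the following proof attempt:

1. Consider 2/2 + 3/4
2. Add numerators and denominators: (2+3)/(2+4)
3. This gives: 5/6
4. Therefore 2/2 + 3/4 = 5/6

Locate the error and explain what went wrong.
Step 2: Add numerators and denominators: (2+3)/(2+4)

Step 2 incorrectly adds fractions by separately adding numerators and denominators. This is wrong. The correct method requires a common denominator: 2/2 + 3/4 = (2×4 + 3×2)/(2×4) = 14/8 = 7/4. The method used gives 5/6, which is different.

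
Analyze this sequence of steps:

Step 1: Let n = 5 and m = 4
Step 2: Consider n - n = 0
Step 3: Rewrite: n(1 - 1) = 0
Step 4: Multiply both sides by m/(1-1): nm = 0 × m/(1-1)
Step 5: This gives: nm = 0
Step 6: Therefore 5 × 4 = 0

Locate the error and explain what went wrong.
Step 4: Multiply both sides by m/(1-1): nm = 0 × m/(1-1)

Step 4 multiplies both sides by m/(1-1). However, 1-1 = 0, so this is multiplication by m/0, which is undefined. We cannot multiply by an undefined expression.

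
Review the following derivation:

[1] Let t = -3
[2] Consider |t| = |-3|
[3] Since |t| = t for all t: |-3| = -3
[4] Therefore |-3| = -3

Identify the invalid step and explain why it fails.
Step 3: Since |t| = t for all t: |-3| = -3

Step 3 incorrectly states that |t| = t for all t. The correct definition is |t| = t when t >= 0, and |t| = -t when t < 0. Since -3 < 0, we have |-3| = -(-3) = 3, not -3.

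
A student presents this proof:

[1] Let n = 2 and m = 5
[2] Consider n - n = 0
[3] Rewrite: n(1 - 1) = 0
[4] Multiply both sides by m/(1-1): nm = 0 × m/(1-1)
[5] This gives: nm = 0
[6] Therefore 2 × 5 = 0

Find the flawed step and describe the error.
Step 4: Multiply both sides by m/(1-1): nm = 0 × m/(1-1)

Step 4 multiplies both sides by m/(1-1). However, 1-1 = 0, so this is multiplication by m/0, which is undefined. We cannot multiply by an undefined expression.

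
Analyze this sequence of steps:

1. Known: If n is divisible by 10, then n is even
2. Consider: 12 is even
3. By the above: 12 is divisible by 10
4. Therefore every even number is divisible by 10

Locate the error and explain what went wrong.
Step 3: By the above: 12 is divisible by 10

Step 3 commits the fallacy of affirming the consequent. The known fact 'divisible by 10 → even' does NOT imply 'even → divisible by 10'. That would be the converse, which is false. For example, 12 is even but 12 ÷ 10 = 1.20, which is not an integer.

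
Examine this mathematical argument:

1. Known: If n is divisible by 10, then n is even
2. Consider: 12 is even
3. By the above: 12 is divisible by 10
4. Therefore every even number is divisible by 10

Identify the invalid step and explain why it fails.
Step 3: By the above: 12 is divisible by 10

Step 3 commits the fallacy of affirming the consequent. The known fact 'divisible by 10 → even' does NOT imply 'even → divisible by 10'. That would be the converse, which is false. For example, 12 is even but 12 ÷ 10 = 1.20, which is not an integer.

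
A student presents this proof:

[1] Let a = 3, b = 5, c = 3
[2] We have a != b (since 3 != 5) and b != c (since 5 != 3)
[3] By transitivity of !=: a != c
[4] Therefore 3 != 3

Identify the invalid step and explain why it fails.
Step 3: By transitivity of !=: a != c

Step 3 incorrectly applies transitivity to the '!=' relation. Transitivity states: if a R b and b R c, then a R c. However, '!=' is not transitive. Counterexample: 3 != 5 and 5 != 3, but 3 = 3 (both equal 3). Transitivity holds for relations like <, <=, =, but not for !=.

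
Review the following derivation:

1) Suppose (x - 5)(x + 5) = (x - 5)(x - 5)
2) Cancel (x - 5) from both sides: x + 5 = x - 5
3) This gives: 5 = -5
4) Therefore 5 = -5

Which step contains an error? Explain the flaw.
Step 2: Cancel (x - 5) from both sides: x + 5 = x - 5

Step 2 cancels (x - 5) from both sides. This is only valid if (x - 5) ≠ 0, i.e., x ≠ 5. When x = 5, both sides equal zero regardless of the other factors. The correct approach requires considering x = 5 as a separate case.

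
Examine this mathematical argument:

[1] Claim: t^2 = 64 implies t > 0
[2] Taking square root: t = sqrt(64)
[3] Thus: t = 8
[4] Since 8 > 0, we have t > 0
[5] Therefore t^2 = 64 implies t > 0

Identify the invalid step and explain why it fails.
Step 2: Taking square root: t = sqrt(64)

Step 2 takes the square root and assumes the positive root only. The equation t^2 = 64 actually has two solutions: t = 8 and t = -8. The proof silently assumes t > 0 without justification, then uses this assumption to conclude t > 0, which is circular. The counterexample t = -8 shows the claim is false.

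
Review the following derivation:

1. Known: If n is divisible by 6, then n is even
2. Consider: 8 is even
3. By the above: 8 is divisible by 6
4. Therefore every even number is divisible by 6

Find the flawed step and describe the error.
Step 3: By the above: 8 is divisible by 6

Step 3 commits the fallacy of affirming the consequent. The known fact 'divisible by 6 → even' does NOT imply 'even → divisible by 6'. That would be the converse, which is false. For example, 8 is even but 8 ÷ 6 = 1.33, which is not an integer.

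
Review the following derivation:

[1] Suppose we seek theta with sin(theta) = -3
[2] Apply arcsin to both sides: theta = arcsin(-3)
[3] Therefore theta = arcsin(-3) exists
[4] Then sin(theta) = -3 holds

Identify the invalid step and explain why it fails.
Step 2: Apply arcsin to both sides: theta = arcsin(-3)

Step 2 applies arcsin to -3. However, arcsin(x) is only defined for x in [-1, 1] because sin(theta) can only produce values in that range. Since |-3| > 1, arcsin(-3) is undefined. There is no angle whose sine equals -3.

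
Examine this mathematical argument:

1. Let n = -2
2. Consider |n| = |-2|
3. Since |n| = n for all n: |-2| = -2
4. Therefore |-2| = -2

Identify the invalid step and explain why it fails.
Step 3: Since |n| = n for all n: |-2| = -2

Step 3 incorrectly states that |n| = n for all n. The correct definition is |n| = n when n >= 0, and |n| = -n when n < 0. Since -2 < 0, we have |-2| = -(-2) = 2, not -2.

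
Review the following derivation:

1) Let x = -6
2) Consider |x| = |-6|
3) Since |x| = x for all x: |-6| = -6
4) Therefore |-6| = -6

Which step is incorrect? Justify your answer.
Step 3: Since |x| = x for all x: |-6| = -6

Step 3 incorrectly states that |x| = x for all x. The correct definition is |x| = x when x >= 0, and |x| = -x when x < 0. Since -6 < 0, we have |-6| = -(-6) = 6, not -6.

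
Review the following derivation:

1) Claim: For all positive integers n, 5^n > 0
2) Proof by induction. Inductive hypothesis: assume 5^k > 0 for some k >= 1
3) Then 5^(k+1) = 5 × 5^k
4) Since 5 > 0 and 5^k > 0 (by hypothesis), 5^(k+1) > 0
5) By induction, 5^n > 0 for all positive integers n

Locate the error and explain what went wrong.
Step 5: By induction, 5^n > 0 for all positive integers n

Step 5 concludes the proof by induction, but no base case was ever established. A valid induction proof requires: (1) a base case proving 5^1 > 0, and (2) an inductive step showing IF 5^k > 0 THEN 5^(k+1) > 0. Steps 2-4 correctly establish the inductive step, but without the base case the conclusion in step 5 does not follow.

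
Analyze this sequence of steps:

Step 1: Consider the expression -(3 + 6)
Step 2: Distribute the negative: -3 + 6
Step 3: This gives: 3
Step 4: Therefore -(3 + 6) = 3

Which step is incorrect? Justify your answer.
Step 2: Distribute the negative: -3 + 6

Step 2 incorrectly distributes the negative sign. The correct distribution is -(3 + 6) = -3 - 6 = -9. The negative must be applied to both terms, not just the first. The error treats -(3 + 6) as -3 + 6, which equals 3 instead of -9.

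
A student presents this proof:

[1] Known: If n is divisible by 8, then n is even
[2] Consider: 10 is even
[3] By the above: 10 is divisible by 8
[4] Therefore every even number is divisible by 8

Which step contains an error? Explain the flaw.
Step 3: By the above: 10 is divisible by 8

Step 3 commits the fallacy of affirming the consequent. The known fact 'divisible by 8 → even' does NOT imply 'even → divisible by 8'. That would be the converse, which is false. For example, 10 is even but 10 ÷ 8 = 1.25, which is not an integer.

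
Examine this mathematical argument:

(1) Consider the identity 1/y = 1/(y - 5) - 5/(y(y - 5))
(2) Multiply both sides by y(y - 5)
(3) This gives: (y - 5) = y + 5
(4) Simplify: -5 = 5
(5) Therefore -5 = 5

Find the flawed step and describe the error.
Step 3: This gives: (y - 5) = y + 5

Step 3 makes a sign error when clearing denominators. Multiplying -5/(y(y - 5)) by y(y - 5) gives -5, not +5. The correct result is (y - 5) = y - 5, which is trivially true, not (y - 5) = y + 5. (Step 1 is a valid identity: 1/(y - 5) - 5/(y(y - 5)) = (y - 5)/(y(y - 5)) = 1/y.)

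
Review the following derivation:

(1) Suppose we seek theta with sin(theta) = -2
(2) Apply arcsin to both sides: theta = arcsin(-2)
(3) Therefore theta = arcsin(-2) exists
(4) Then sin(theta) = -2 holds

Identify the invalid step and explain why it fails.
Step 2: Apply arcsin to both sides: theta = arcsin(-2)

Step 2 applies arcsin to -2. However, arcsin(x) is only defined for x in [-1, 1] because sin(theta) can only produce values in that range. Since |-2| > 1, arcsin(-2) is undefined. There is no angle whose sine equals -2.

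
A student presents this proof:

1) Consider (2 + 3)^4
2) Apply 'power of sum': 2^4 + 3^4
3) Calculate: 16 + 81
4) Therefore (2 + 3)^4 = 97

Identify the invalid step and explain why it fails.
Step 2: Apply 'power of sum': 2^4 + 3^4

Step 2 incorrectly applies a non-existent rule '(a+b)^n = a^n + b^n'. This is false in general. The correct expansion uses the binomial theorem. The actual value is (2 + 3)^4 = 5^4 = 625, not 97.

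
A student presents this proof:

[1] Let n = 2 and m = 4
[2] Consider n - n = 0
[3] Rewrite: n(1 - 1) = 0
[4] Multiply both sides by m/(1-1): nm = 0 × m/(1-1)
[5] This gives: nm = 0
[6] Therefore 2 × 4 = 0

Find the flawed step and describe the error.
Step 4: Multiply both sides by m/(1-1): nm = 0 × m/(1-1)

Step 4 multiplies both sides by m/(1-1). However, 1-1 = 0, so this is multiplication by m/0, which is undefined. We cannot multiply by an undefined expression.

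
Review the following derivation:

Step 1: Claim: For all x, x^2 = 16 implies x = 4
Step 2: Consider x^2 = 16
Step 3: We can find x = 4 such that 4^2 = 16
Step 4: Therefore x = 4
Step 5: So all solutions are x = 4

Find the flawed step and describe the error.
Step 4: Therefore x = 4

Step 4 incorrectly concludes that x = 4 is the only solution. The proof shows that x = 4 is A solution (existence), but does not show it is the ONLY solution (uniqueness). In fact, x = -4 is also a solution since (-4)^2 = 16. Finding one solution doesn't prove there are no others.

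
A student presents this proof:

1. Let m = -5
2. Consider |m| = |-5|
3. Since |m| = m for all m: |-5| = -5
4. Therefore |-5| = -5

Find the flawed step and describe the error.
Step 3: Since |m| = m for all m: |-5| = -5

Step 3 incorrectly states that |m| = m for all m. The correct definition is |m| = m when m >= 0, and |m| = -m when m < 0. Since -5 < 0, we have |-5| = -(-5) = 5, not -5.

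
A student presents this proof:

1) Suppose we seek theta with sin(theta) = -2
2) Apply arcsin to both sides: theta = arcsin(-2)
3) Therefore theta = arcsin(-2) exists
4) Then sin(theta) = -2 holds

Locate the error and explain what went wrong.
Step 2: Apply arcsin to both sides: theta = arcsin(-2)

Step 2 applies arcsin to -2. However, arcsin(x) is only defined for x in [-1, 1] because sin(theta) can only produce values in that range. Since |-2| > 1, arcsin(-2) is undefined. There is no angle whose sine equals -2.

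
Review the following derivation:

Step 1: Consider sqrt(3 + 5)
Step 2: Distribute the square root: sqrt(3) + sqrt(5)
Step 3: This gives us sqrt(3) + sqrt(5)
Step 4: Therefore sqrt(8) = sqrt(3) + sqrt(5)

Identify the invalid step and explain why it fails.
Step 2: Distribute the square root: sqrt(3) + sqrt(5)

Step 2 incorrectly 'distributes' the square root over addition. The square root function does not distribute: sqrt(a + b) ≠ sqrt(a) + sqrt(b). In fact, sqrt(3 + 5) = sqrt(8) ≈ 2.8284, while sqrt(3) + sqrt(5) ≈ 3.9681.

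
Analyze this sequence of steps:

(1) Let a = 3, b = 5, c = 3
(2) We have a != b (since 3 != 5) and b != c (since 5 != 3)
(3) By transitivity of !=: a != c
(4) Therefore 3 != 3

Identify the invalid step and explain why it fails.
Step 3: By transitivity of !=: a != c

Step 3 incorrectly applies transitivity to the '!=' relation. Transitivity states: if a R b and b R c, then a R c. However, '!=' is not transitive. Counterexample: 3 != 5 and 5 != 3, but 3 = 3 (both equal 3). Transitivity holds for relations like <, <=, =, but not for !=.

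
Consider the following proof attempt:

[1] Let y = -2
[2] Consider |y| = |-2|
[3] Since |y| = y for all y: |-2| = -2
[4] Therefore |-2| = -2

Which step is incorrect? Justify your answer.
Step 3: Since |y| = y for all y: |-2| = -2

Step 3 incorrectly states that |y| = y for all y. The correct definition is |y| = y when y >= 0, and |y| = -y when y < 0. Since -2 < 0, we have |-2| = -(-2) = 2, not -2.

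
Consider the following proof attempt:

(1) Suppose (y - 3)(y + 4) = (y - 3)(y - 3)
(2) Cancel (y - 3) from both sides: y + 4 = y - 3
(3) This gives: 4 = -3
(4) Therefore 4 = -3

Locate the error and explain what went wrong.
Step 2: Cancel (y - 3) from both sides: y + 4 = y - 3

Step 2 cancels (y - 3) from both sides. This is only valid if (y - 3) ≠ 0, i.e., y ≠ 3. When y = 3, both sides equal zero regardless of the other factors. The correct approach requires considering y = 3 as a separate case.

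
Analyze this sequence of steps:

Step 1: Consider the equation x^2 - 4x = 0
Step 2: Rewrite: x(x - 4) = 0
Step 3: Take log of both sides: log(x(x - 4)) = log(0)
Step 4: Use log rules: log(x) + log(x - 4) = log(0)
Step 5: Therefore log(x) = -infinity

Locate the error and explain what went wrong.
Step 3: Take log of both sides: log(x(x - 4)) = log(0)

Step 3 takes the logarithm of both sides, resulting in log(0) on the right side. The logarithm is only defined for positive numbers; log(0) is undefined (approaches negative infinity). This operation is invalid.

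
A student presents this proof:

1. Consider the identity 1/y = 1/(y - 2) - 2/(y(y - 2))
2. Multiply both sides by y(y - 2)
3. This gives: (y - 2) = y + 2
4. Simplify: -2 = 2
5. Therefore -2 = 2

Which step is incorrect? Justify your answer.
Step 3: This gives: (y - 2) = y + 2

Step 3 makes a sign error when clearing denominators. Multiplying -2/(y(y - 2)) by y(y - 2) gives -2, not +2. The correct result is (y - 2) = y - 2, which is trivially true, not (y - 2) = y + 2. (Step 1 is a valid identity: 1/(y - 2) - 2/(y(y - 2)) = (y - 2)/(y(y - 2)) = 1/y.)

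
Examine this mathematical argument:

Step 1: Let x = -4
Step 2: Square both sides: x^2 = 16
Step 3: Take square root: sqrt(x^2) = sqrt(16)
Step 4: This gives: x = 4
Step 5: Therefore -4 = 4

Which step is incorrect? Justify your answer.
Step 4: This gives: x = 4

Step 4 incorrectly states that sqrt(x^2) = x. The correct identity is sqrt(x^2) = |x|. Since x = -4 < 0, we have sqrt(x^2) = |-4| = 4, not x = -4.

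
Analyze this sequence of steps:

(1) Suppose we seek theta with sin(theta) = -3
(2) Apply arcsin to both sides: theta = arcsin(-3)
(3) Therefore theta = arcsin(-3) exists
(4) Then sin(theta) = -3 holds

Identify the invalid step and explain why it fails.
Step 2: Apply arcsin to both sides: theta = arcsin(-3)

Step 2 applies arcsin to -3. However, arcsin(x) is only defined for x in [-1, 1] because sin(theta) can only produce values in that range. Since |-3| > 1, arcsin(-3) is undefined. There is no angle whose sine equals -3.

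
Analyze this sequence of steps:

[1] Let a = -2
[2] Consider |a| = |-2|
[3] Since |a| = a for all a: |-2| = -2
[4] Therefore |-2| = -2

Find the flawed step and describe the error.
Step 3: Since |a| = a for all a: |-2| = -2

Step 3 incorrectly states that |a| = a for all a. The correct definition is |a| = a when a >= 0, and |a| = -a when a < 0. Since -2 < 0, we have |-2| = -(-2) = 2, not -2.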